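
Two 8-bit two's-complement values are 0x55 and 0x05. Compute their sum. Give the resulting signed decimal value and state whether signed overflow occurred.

90; no overflow

0x55 = 01010101 = 85 (signed)
0x05 = 00000101 = 5 (signed)
  01010101
+ 00000101
= 01011010
Result 01011010: MSB = 0 → value 90.
Both addends are non-negative and so is the stored result: no signed overflow.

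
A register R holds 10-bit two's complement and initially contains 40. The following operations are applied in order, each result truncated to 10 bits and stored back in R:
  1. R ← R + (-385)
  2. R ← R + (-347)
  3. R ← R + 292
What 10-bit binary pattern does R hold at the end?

1001110000

Start: R = 40 = 0000101000.
R = 40 + (-385) = -345 = 1010100111
R = -345 + (-347) = -692; wraps to 332 = 0101001100
R = 332 + 292 = 624; wraps to -400 = 1001110000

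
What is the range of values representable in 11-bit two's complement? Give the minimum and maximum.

Minimum: −2^10 = -1024.
Maximum: 2^10 − 1 = 1023.

min = -1024, max = 1023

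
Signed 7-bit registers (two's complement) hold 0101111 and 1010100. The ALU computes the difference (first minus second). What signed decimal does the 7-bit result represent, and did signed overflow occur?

0101111 = 47 (signed)
1010100 = -44 (signed)
Subtract via negate-and-add: invert 1010100 + 1 = 0101100 (i.e. 44).
  0101111
+ 0101100
= 1011011
Result 1011011: MSB = 1 → 91 − 128 = -37.
Both addends (after negating the subtrahend) are non-negative but the stored result is negative: signed overflow. The true value 47 − (-44) = 91 lies outside [-64, 63].

-37; overflow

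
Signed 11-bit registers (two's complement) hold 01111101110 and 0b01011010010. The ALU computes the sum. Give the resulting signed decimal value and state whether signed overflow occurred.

01111101110 = 1006 (signed)
0b01011010010 → 01011010010 = 722 (signed)
  01111101110
+ 01011010010
= 11011000000
Result 11011000000: MSB = 1 → 1728 − 2048 = -320.
Both addends are non-negative but the stored result is negative: signed overflow. The true value 1006 + 722 = 1728 lies outside [-1024, 1023].

-320; overflow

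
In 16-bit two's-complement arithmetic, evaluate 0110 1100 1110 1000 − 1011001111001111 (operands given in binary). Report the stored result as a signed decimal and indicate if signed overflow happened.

0110 1100 1110 1000 → 0110110011101000 = 27880 (signed)
1011001111001111 = -19505 (signed)
Subtract via negate-and-add: invert 1011001111001111 + 1 = 0100110000110001 (i.e. 19505).
  0110110011101000
+ 0100110000110001
= 1011100100011001
Result 1011100100011001: MSB = 1 → 47385 − 65536 = -18151.
Both addends (after negating the subtrahend) are non-negative but the stored result is negative: signed overflow. The true value 27880 − (-19505) = 47385 lies outside [-32768, 32767].

-18151; overflow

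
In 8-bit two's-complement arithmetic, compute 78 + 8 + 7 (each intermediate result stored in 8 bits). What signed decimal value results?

78 + 8 = 86 (01010110)
86 + 7 = 93 (01011101)

93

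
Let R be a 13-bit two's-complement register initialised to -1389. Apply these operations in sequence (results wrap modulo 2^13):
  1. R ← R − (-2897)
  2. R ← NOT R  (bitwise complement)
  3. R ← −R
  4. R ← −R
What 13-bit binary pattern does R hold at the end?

1101000011011

Start: R = -1389 = 1101010010011.
R = -1389 − (-2897) = 1508 = 0010111100100
R = NOT 0010111100100 = 1101000011011 = -1509
R = −(-1509) = 1509 = 0010111100101
R = −(1509) = -1509 = 1101000011011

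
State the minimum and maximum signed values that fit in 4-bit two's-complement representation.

min = -8, max = 7

Minimum: −2^3 = -8.
Maximum: 2^3 − 1 = 7.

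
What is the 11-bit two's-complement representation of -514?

10111111110

|-514| = 514 = 01000000010 in 11 bits.
Invert the bits: 10111111101. Add 1: 10111111110.
Check: 10111111110 reads as 1534 − 2048 = -514.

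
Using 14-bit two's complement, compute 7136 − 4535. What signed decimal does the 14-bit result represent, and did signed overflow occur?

7136 → 01101111100000
4535 → 01000110110111
Subtract via negate-and-add: invert 01000110110111 + 1 = 10111001001001 (i.e. -4535).
  01101111100000
+ 10111001001001
= 00101000101001  (discard carry-out 1)
Result 00101000101001: MSB = 0 → value 2601.
Addends (after negating the subtrahend) have opposite signs, so signed overflow cannot occur.

2601; no overflow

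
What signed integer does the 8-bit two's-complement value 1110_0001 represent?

MSB is 1, so the value is negative.
Invert: 00011110. Add 1: 00011111 = 31. So the value is −31.

-31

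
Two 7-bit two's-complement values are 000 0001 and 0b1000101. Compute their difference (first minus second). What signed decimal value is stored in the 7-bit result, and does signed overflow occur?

60; no overflow

000 0001 → 0000001 = 1 (signed)
0b1000101 → 1000101 = -59 (signed)
Subtract via negate-and-add: invert 1000101 + 1 = 0111011 (i.e. 59).
  0000001
+ 0111011
= 0111100
Result 0111100: MSB = 0 → value 60.
Both addends (after negating the subtrahend) are non-negative and so is the stored result: no signed overflow.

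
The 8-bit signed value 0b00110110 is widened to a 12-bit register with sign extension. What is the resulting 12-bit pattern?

MSB of 00110110 is 0; replicate it into the new high bits.
0000|00110110 → 000000110110 (still 54).

000000110110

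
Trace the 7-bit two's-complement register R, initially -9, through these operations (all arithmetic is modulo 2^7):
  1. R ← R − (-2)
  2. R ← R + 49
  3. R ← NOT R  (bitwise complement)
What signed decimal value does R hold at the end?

Start: R = -9 = 1110111.
R = -9 − (-2) = -7 = 1111001
R = -7 + 49 = 42 = 0101010
R = NOT 0101010 = 1010101 = -43

-43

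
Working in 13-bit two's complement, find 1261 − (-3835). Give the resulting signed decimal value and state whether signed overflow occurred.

1261 → 0010011101101
-3835 → 1000100000101
Subtract via negate-and-add: invert 1000100000101 + 1 = 0111011111011 (i.e. 3835).
  0010011101101
+ 0111011111011
= 1001111101000
Result 1001111101000: MSB = 1 → 5096 − 8192 = -3096.
Both addends (after negating the subtrahend) are non-negative but the stored result is negative: signed overflow. The true value 1261 − (-3835) = 5096 lies outside [-4096, 4095].

-3096; overflow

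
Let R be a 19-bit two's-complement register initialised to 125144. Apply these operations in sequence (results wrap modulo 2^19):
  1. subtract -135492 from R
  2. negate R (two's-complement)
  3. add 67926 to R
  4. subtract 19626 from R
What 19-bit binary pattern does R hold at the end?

1001100001010010000

Start: R = 125144 = 0011110100011011000.
R = 125144 − (-135492) = 260636 = 0111111101000011100
R = −(260636) = -260636 = 1000000010111100100
R = -260636 + 67926 = -192710 = 1010000111100111010
R = -192710 − 19626 = -212336 = 1001100001010010000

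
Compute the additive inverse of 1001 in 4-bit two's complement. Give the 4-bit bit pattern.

Invert: 0110. Add 1: 0111.

0111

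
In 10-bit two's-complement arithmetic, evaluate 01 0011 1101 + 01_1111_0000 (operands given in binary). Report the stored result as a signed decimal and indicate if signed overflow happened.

-211; overflow

01 0011 1101 → 0100111101 = 317 (signed)
01_1111_0000 → 0111110000 = 496 (signed)
  0100111101
+ 0111110000
= 1100101101
Result 1100101101: MSB = 1 → 813 − 1024 = -211.
Both addends are non-negative but the stored result is negative: signed overflow. The true value 317 + 496 = 813 lies outside [-512, 511].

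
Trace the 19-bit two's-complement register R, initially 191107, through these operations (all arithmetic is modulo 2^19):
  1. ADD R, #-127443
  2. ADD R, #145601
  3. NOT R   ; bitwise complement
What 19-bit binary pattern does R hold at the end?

1001100111010001110

Start: R = 191107 = 0101110101010000011.
R = 191107 + (-127443) = 63664 = 0001111100010110000
R = 63664 + 145601 = 209265 = 0110011000101110001
R = NOT 0110011000101110001 = 1001100111010001110 = -209266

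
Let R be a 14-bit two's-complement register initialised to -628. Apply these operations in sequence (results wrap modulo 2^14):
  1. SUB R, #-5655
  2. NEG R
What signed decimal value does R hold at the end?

-5027

Start: R = -628 = 11110110001100.
R = -628 − (-5655) = 5027 = 01001110100011
R = −(5027) = -5027 = 10110001011101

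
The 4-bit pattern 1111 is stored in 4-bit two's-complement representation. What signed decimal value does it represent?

MSB is 1, so the value is negative.
Invert: 0000. Add 1: 0001 = 1. So the value is −1.

-1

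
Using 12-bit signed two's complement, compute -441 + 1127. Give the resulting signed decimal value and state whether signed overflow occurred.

686; no overflow

-441 → 111001000111
1127 → 010001100111
  111001000111
+ 010001100111
= 001010101110  (discard carry-out 1)
Result 001010101110: MSB = 0 → value 686.
Addends have opposite signs, so signed overflow cannot occur.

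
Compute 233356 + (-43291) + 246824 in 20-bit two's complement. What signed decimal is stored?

436889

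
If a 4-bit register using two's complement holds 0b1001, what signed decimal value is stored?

MSB is 1, so the value is negative.
Invert: 0110. Add 1: 0111 = 7. So the value is −7.

-7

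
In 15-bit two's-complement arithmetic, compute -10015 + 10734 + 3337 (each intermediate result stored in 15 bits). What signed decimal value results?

-10015 + 10734 = 719 (000001011001111)
719 + 3337 = 4056 (000111111011000)

4056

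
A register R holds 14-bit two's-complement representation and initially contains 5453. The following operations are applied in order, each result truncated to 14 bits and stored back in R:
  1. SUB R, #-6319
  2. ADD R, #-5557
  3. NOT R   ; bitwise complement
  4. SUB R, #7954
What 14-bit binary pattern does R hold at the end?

00100010100110

Start: R = 5453 = 01010101001101.
R = 5453 − (-6319) = 11772; wraps to -4612 = 10110111111100
R = -4612 + (-5557) = -10169; wraps to 6215 = 01100001000111
R = NOT 01100001000111 = 10011110111000 = -6216
R = -6216 − 7954 = -14170; wraps to 2214 = 00100010100110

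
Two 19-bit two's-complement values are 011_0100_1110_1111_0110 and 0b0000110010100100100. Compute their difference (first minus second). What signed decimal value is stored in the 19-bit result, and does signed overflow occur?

011_0100_1110_1111_0110 → 0110100111011110110 = 216822 (signed)
0b0000110010100100100 → 0000110010100100100 = 25892 (signed)
Subtract via negate-and-add: invert 0000110010100100100 + 1 = 1111001101011011100 (i.e. -25892).
  0110100111011110110
+ 1111001101011011100
= 0101110100111010010  (discard carry-out 1)
Result 0101110100111010010: MSB = 0 → value 190930.
Addends (after negating the subtrahend) have opposite signs, so signed overflow cannot occur.

190930; no overflow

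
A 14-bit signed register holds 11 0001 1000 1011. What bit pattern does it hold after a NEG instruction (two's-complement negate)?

Invert: 00111001110100. Add 1: 00111001110101.
Check: 11000110001011 = -3701, 00111001110101 = 3701.

00111001110101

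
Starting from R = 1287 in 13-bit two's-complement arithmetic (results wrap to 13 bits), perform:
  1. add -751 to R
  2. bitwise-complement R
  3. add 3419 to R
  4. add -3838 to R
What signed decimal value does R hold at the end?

-956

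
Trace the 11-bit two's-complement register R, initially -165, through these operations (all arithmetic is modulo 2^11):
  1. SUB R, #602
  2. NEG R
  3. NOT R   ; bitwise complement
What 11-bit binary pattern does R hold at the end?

10100000000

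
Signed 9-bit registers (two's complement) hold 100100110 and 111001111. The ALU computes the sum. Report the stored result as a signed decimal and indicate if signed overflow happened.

100100110 = -218 (signed)
111001111 = -49 (signed)
  100100110
+ 111001111
= 011110101  (discard carry-out 1)
Result 011110101: MSB = 0 → value 245.
Both addends are negative but the stored result is non-negative: signed overflow. The true value -218 + (-49) = -267 lies outside [-256, 255].

245; overflow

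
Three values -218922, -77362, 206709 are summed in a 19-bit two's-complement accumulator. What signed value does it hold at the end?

-218922 + (-77362) = -296284 → wraps to 228004 (0110111101010100100)
228004 + 206709 = 434713 → wraps to -89575 (1101010001000011001)

-89575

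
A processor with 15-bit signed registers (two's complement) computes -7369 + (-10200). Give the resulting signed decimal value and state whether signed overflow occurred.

-7369 → 110001100110111
-10200 → 101100000101000
  110001100110111
+ 101100000101000
= 011101101011111  (discard carry-out 1)
Result 011101101011111: MSB = 0 → value 15199.
Both addends are negative but the stored result is non-negative: signed overflow. The true value -7369 + (-10200) = -17569 lies outside [-16384, 16383].

15199; overflow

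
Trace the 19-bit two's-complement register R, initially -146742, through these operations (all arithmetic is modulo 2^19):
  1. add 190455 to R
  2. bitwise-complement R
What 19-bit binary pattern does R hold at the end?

Start: R = -146742 = 1011100001011001010.
R = -146742 + 190455 = 43713 = 0001010101011000001
R = NOT 0001010101011000001 = 1110101010100111110 = -43714

1110101010100111110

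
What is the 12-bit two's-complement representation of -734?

110100100010

|-734| = 734 = 001011011110 in 12 bits.
Invert the bits: 110100100001. Add 1: 110100100010.
Check: 110100100010 reads as 3362 − 4096 = -734.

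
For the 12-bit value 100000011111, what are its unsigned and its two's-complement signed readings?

unsigned = 2079, signed = -2017

Unsigned: 100000011111 = 2079.
Signed: MSB=1 → 2079 − 4096 = -2017.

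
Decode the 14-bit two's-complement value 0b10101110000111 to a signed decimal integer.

-5241

MSB is 1, so the value is negative.
Invert: 01010001111000. Add 1: 01010001111001 = 5241. So the value is −5241.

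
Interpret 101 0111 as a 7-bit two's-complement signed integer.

-41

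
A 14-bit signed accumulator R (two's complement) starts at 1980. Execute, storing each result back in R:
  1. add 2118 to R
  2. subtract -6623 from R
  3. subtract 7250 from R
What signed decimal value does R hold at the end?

3471

Start: R = 1980 = 00011110111100.
R = 1980 + 2118 = 4098 = 01000000000010
R = 4098 − (-6623) = 10721; wraps to -5663 = 10100111100001
R = -5663 − 7250 = -12913; wraps to 3471 = 00110110001111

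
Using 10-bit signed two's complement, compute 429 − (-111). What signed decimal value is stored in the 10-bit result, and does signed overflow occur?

429 → 0110101101
-111 → 1110010001
Subtract via negate-and-add: invert 1110010001 + 1 = 0001101111 (i.e. 111).
  0110101101
+ 0001101111
= 1000011100
Result 1000011100: MSB = 1 → 540 − 1024 = -484.
Both addends (after negating the subtrahend) are non-negative but the stored result is negative: signed overflow. The true value 429 − (-111) = 540 lies outside [-512, 511].

-484; overflow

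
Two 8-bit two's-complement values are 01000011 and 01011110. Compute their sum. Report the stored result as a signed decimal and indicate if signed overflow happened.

-95; overflow

01000011 = 67 (signed)
01011110 = 94 (signed)
  01000011
+ 01011110
= 10100001
Result 10100001: MSB = 1 → 161 − 256 = -95.
Both addends are non-negative but the stored result is negative: signed overflow. The true value 67 + 94 = 161 lies outside [-128, 127].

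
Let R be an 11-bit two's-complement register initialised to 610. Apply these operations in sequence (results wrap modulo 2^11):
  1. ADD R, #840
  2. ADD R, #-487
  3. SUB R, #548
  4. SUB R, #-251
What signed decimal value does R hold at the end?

Start: R = 610 = 01001100010.
R = 610 + 840 = 1450; wraps to -598 = 10110101010
R = -598 + (-487) = -1085; wraps to 963 = 01111000011
R = 963 − 548 = 415 = 00110011111
R = 415 − (-251) = 666 = 01010011010

666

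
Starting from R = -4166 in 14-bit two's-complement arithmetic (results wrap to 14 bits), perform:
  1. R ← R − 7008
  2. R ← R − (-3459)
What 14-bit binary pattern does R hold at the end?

10000111011101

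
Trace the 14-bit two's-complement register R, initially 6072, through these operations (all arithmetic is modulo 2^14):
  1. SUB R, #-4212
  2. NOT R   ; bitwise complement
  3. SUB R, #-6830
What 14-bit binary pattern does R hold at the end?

Start: R = 6072 = 01011110111000.
R = 6072 − (-4212) = 10284; wraps to -6100 = 10100000101100
R = NOT 10100000101100 = 01011111010011 = 6099
R = 6099 − (-6830) = 12929; wraps to -3455 = 11001010000001

11001010000001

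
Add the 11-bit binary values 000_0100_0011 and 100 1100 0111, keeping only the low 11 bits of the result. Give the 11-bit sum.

  00001000011
+ 10011000111
= 10100001010

10100001010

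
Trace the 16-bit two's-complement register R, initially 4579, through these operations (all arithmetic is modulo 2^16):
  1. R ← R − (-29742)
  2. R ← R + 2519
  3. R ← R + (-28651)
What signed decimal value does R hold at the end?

8189

Start: R = 4579 = 0001000111100011.
R = 4579 − (-29742) = 34321; wraps to -31215 = 1000011000010001
R = -31215 + 2519 = -28696 = 1000111111101000
R = -28696 + (-28651) = -57347; wraps to 8189 = 0001111111111101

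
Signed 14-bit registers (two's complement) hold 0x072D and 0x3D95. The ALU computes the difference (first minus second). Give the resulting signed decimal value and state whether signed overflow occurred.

2456; no overflow

0x072D = 00011100101101 = 1837 (signed)
0x3D95 = 11110110010101 = -619 (signed)
Subtract via negate-and-add: invert 11110110010101 + 1 = 00001001101011 (i.e. 619).
  00011100101101
+ 00001001101011
= 00100110011000
Result 00100110011000: MSB = 0 → value 2456.
Both addends (after negating the subtrahend) are non-negative and so is the stored result: no signed overflow.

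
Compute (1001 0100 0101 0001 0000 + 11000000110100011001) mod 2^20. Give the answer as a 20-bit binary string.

  10010100010100010000
+ 11000000110100011001
= 01010101001000101001  (discard carry-out 1)

01010101001000101001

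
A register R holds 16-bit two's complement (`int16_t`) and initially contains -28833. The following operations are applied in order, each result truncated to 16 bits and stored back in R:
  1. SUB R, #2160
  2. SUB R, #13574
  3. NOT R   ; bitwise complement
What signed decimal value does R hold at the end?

-20970

Start: R = -28833 = 1000111101011111.
R = -28833 − 2160 = -30993 = 1000011011101111
R = -30993 − 13574 = -44567; wraps to 20969 = 0101000111101001
R = NOT 0101000111101001 = 1010111000010110 = -20970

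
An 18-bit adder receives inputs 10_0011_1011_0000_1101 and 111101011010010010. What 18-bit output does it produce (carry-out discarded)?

100001000110011111

  100011101100001101
+ 111101011010010010
= 100001000110011111  (discard carry-out 1)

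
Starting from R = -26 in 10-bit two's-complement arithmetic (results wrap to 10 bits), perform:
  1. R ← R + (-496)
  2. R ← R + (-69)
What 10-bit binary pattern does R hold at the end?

0110110001

Start: R = -26 = 1111100110.
R = -26 + (-496) = -522; wraps to 502 = 0111110110
R = 502 + (-69) = 433 = 0110110001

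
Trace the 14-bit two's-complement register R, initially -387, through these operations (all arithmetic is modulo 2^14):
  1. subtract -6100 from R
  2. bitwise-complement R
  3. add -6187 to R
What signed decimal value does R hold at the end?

4483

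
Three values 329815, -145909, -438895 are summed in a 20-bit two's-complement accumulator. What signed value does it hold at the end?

-254989

329815 + (-145909) = 183906 (00101100111001100010)
183906 + (-438895) = -254989 (11000001101111110011)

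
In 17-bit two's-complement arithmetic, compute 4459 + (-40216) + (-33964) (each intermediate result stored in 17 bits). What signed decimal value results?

61351

4459 + (-40216) = -35757 (10111010001010011)
-35757 + (-33964) = -69721 → wraps to 61351 (01110111110100111)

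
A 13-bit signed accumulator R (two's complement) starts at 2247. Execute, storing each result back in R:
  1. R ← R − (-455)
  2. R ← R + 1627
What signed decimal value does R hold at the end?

Start: R = 2247 = 0100011000111.
R = 2247 − (-455) = 2702 = 0101010001110
R = 2702 + 1627 = 4329; wraps to -3863 = 1000011101001

-3863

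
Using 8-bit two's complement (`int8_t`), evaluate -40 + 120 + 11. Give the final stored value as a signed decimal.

-40 + 120 = 80 (01010000)
80 + 11 = 91 (01011011)

91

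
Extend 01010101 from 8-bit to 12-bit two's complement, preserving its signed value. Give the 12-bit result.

000001010101

MSB of 01010101 is 0; replicate it into the new high bits.
0000|01010101 → 000001010101 (still 85).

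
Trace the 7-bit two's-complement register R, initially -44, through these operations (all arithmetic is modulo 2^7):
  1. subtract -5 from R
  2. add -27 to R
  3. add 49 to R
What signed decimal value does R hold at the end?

-17

Start: R = -44 = 1010100.
R = -44 − (-5) = -39 = 1011001
R = -39 + (-27) = -66; wraps to 62 = 0111110
R = 62 + 49 = 111; wraps to -17 = 1101111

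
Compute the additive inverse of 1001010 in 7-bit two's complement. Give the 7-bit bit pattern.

Invert: 0110101. Add 1: 0110110.

0110110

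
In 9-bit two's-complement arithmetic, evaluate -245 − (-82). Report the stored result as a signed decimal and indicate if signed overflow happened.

-163; no overflow

-245 → 100001011
-82 → 110101110
Subtract via negate-and-add: invert 110101110 + 1 = 001010010 (i.e. 82).
  100001011
+ 001010010
= 101011101
Result 101011101: MSB = 1 → 349 − 512 = -163.
Addends (after negating the subtrahend) have opposite signs, so signed overflow cannot occur.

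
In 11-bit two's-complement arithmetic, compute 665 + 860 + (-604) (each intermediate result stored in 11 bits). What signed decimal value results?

665 + 860 = 1525 → wraps to -523 (10111110101)
-523 + (-604) = -1127 → wraps to 921 (01110011001)

921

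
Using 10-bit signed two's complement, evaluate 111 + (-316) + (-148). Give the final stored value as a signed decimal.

-353

111 + (-316) = -205 (1100110011)
-205 + (-148) = -353 (1010011111)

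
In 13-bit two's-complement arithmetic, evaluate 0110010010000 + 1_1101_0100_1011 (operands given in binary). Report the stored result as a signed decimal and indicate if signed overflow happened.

2523; no overflow

0110010010000 = 3216 (signed)
1_1101_0100_1011 → 1110101001011 = -693 (signed)
  0110010010000
+ 1110101001011
= 0100111011011  (discard carry-out 1)
Result 0100111011011: MSB = 0 → value 2523.
Addends have opposite signs, so signed overflow cannot occur.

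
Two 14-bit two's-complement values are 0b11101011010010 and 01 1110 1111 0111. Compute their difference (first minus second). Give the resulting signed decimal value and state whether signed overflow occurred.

7131; overflow

0b11101011010010 → 11101011010010 = -1326 (signed)
01 1110 1111 0111 → 01111011110111 = 7927 (signed)
Subtract via negate-and-add: invert 01111011110111 + 1 = 10000100001001 (i.e. -7927).
  11101011010010
+ 10000100001001
= 01101111011011  (discard carry-out 1)
Result 01101111011011: MSB = 0 → value 7131.
Both addends (after negating the subtrahend) are negative but the stored result is non-negative: signed overflow. The true value -1326 − 7927 = -9253 lies outside [-8192, 8191].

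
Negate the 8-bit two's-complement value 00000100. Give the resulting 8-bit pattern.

11111100

Invert: 11111011. Add 1: 11111100.
Check: 00000100 = 4, 11111100 = -4.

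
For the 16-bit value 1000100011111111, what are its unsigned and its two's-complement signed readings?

unsigned = 35071, signed = -30465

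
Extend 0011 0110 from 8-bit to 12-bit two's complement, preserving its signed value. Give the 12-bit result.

000000110110

MSB of 00110110 is 0; replicate it into the new high bits.
0000|00110110 → 000000110110 (still 54).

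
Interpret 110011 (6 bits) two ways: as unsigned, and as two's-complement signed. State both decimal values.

Unsigned: 110011 = 51.
Signed: MSB=1 → 51 − 64 = -13.

unsigned = 51, signed = -13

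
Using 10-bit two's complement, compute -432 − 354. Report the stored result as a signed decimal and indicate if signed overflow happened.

-432 → 1001010000
354 → 0101100010
Subtract via negate-and-add: invert 0101100010 + 1 = 1010011110 (i.e. -354).
  1001010000
+ 1010011110
= 0011101110  (discard carry-out 1)
Result 0011101110: MSB = 0 → value 238.
Both addends (after negating the subtrahend) are negative but the stored result is non-negative: signed overflow. The true value -432 − 354 = -786 lies outside [-512, 511].

238; overflow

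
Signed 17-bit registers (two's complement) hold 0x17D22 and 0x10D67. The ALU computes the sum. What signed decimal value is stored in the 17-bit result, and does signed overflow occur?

35465; overflow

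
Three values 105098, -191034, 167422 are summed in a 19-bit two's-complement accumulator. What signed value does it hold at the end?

105098 + (-191034) = -85936 (1101011000001010000)
-85936 + 167422 = 81486 (0010011111001001110)

81486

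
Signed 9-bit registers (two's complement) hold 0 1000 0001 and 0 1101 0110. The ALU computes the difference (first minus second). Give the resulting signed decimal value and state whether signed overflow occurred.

0 1000 0001 → 010000001 = 129 (signed)
0 1101 0110 → 011010110 = 214 (signed)
Subtract via negate-and-add: invert 011010110 + 1 = 100101010 (i.e. -214).
  010000001
+ 100101010
= 110101011
Result 110101011: MSB = 1 → 427 − 512 = -85.
Addends (after negating the subtrahend) have opposite signs, so signed overflow cannot occur.

-85; no overflow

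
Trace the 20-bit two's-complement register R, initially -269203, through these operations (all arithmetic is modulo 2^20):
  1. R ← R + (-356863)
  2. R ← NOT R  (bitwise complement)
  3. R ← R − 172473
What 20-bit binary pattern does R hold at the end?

01101110101111011000

Start: R = -269203 = 10111110010001101101.
R = -269203 + (-356863) = -626066; wraps to 422510 = 01100111001001101110
R = NOT 01100111001001101110 = 10011000110110010001 = -422511
R = -422511 − 172473 = -594984; wraps to 453592 = 01101110101111011000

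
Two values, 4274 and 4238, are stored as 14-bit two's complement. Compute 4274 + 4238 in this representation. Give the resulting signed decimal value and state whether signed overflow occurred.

4274 → 01000010110010
4238 → 01000010001110
  01000010110010
+ 01000010001110
= 10000101000000
Result 10000101000000: MSB = 1 → 8512 − 16384 = -7872.
Both addends are non-negative but the stored result is negative: signed overflow. The true value 4274 + 4238 = 8512 lies outside [-8192, 8191].

-7872; overflow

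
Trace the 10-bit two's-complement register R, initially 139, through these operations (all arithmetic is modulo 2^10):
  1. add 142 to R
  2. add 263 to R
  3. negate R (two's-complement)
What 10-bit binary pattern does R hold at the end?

Start: R = 139 = 0010001011.
R = 139 + 142 = 281 = 0100011001
R = 281 + 263 = 544; wraps to -480 = 1000100000
R = −(-480) = 480 = 0111100000

0111100000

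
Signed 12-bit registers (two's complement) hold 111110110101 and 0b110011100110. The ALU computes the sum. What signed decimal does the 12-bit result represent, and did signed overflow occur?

111110110101 = -75 (signed)
0b110011100110 → 110011100110 = -794 (signed)
  111110110101
+ 110011100110
= 110010011011  (discard carry-out 1)
Result 110010011011: MSB = 1 → 3227 − 4096 = -869.
Both addends are negative and so is the stored result: no signed overflow.

-869; no overflow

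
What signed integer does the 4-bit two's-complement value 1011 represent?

-5

MSB is 1, so the value is negative.
Invert: 0100. Add 1: 0101 = 5. So the value is −5.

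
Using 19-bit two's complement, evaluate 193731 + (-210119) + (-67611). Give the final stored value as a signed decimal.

193731 + (-210119) = -16388 (1111011111111111100)
-16388 + (-67611) = -83999 (1101011011111100001)

-83999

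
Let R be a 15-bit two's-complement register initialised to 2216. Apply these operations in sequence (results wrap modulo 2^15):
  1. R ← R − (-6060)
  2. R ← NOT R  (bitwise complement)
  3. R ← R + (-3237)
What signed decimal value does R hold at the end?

Start: R = 2216 = 000100010101000.
R = 2216 − (-6060) = 8276 = 010000001010100
R = NOT 010000001010100 = 101111110101011 = -8277
R = -8277 + (-3237) = -11514 = 101001100000110

-11514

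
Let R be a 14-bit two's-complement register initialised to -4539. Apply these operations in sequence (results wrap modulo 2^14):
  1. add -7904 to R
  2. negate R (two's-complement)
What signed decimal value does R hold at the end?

-3941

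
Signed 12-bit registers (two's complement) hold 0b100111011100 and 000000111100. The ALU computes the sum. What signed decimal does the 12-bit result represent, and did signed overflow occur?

-1512; no overflow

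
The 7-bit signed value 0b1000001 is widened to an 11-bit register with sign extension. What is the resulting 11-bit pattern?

11111000001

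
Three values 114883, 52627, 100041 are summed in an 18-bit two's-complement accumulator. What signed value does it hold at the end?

114883 + 52627 = 167510 → wraps to -94634 (101000111001010110)
-94634 + 100041 = 5407 (000001010100011111)

5407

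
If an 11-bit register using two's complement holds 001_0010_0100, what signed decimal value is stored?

292

MSB is 0, so the value is non-negative: 00100100100 = 292.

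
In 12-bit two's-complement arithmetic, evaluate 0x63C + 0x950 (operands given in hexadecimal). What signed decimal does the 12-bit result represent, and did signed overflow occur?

0x63C = 011000111100 = 1596 (signed)
0x950 = 100101010000 = -1712 (signed)
  011000111100
+ 100101010000
= 111110001100
Result 111110001100: MSB = 1 → 3980 − 4096 = -116.
Addends have opposite signs, so signed overflow cannot occur.

-116; no overflow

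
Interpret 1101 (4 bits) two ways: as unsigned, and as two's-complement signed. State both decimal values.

Unsigned: 1101 = 13.
Signed: MSB=1 → 13 − 16 = -3.

unsigned = 13, signed = -3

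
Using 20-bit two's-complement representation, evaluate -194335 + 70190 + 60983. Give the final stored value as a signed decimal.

-63162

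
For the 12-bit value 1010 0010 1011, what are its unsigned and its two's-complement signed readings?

unsigned = 2603, signed = -1493

Unsigned: 101000101011 = 2603.
Signed: MSB=1 → 2603 − 4096 = -1493.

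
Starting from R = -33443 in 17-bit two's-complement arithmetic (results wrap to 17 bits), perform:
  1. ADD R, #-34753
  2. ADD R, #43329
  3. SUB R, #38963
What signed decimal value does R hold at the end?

-63830

Start: R = -33443 = 10111110101011101.
R = -33443 + (-34753) = -68196; wraps to 62876 = 01111010110011100
R = 62876 + 43329 = 106205; wraps to -24867 = 11001111011011101
R = -24867 − 38963 = -63830 = 10000011010101010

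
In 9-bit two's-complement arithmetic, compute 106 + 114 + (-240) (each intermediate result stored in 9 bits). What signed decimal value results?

-20

106 + 114 = 220 (011011100)
220 + (-240) = -20 (111101100)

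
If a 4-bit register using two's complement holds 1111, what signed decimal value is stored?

MSB is 1, so the value is negative.
Invert: 0000. Add 1: 0001 = 1. So the value is −1.

-1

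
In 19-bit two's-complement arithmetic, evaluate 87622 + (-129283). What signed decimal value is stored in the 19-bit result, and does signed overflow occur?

87622 → 0010101011001000110
-129283 → 1100000011011111101
  0010101011001000110
+ 1100000011011111101
= 1110101110101000011
Result 1110101110101000011: MSB = 1 → 482627 − 524288 = -41661.
Addends have opposite signs, so signed overflow cannot occur.

-41661; no overflow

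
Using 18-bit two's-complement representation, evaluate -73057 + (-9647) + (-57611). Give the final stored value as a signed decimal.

121829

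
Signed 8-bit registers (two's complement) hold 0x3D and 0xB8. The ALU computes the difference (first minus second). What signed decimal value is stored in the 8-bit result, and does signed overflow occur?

0x3D = 00111101 = 61 (signed)
0xB8 = 10111000 = -72 (signed)
Subtract via negate-and-add: invert 10111000 + 1 = 01001000 (i.e. 72).
  00111101
+ 01001000
= 10000101
Result 10000101: MSB = 1 → 133 − 256 = -123.
Both addends (after negating the subtrahend) are non-negative but the stored result is negative: signed overflow. The true value 61 − (-72) = 133 lies outside [-128, 127].

-123; overflow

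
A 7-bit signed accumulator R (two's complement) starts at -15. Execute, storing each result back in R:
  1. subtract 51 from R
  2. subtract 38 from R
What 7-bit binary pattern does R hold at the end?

0011000

Start: R = -15 = 1110001.
R = -15 − 51 = -66; wraps to 62 = 0111110
R = 62 − 38 = 24 = 0011000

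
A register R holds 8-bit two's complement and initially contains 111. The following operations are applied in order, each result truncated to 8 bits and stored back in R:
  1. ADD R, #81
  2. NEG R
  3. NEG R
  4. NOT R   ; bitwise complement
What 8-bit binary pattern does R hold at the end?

00111111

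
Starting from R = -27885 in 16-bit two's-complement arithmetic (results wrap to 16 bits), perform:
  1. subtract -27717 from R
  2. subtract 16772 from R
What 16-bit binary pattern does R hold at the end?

Start: R = -27885 = 1001001100010011.
R = -27885 − (-27717) = -168 = 1111111101011000
R = -168 − 16772 = -16940 = 1011110111010100

1011110111010100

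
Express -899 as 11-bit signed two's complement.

|-899| = 899 = 01110000011 in 11 bits.
Invert the bits: 10001111100. Add 1: 10001111101.

10001111101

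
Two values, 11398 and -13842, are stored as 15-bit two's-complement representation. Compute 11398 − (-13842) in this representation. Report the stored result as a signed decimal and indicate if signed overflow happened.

-7528; overflow

11398 → 010110010000110
-13842 → 100100111101110
Subtract via negate-and-add: invert 100100111101110 + 1 = 011011000010010 (i.e. 13842).
  010110010000110
+ 011011000010010
= 110001010011000
Result 110001010011000: MSB = 1 → 25240 − 32768 = -7528.
Both addends (after negating the subtrahend) are non-negative but the stored result is negative: signed overflow. The true value 11398 − (-13842) = 25240 lies outside [-16384, 16383].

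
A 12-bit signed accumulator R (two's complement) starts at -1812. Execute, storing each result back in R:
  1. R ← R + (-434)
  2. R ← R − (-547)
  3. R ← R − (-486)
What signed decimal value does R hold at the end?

-1213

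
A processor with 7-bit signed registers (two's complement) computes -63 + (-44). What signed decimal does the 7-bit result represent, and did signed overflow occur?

21; overflow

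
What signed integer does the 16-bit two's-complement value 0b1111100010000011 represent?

-1917

MSB is 1, so the value is negative.
Invert: 0000011101111100. Add 1: 0000011101111101 = 1917. So the value is −1917.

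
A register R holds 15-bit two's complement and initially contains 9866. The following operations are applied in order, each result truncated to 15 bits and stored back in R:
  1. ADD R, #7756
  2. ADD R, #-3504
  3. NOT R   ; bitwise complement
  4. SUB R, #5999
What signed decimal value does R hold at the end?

Start: R = 9866 = 010011010001010.
R = 9866 + 7756 = 17622; wraps to -15146 = 100010011010110
R = -15146 + (-3504) = -18650; wraps to 14118 = 011011100100110
R = NOT 011011100100110 = 100100011011001 = -14119
R = -14119 − 5999 = -20118; wraps to 12650 = 011000101101010

12650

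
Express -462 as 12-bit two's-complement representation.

|-462| = 462 = 000111001110 in 12 bits.
Invert the bits: 111000110001. Add 1: 111000110010.
Check: 111000110010 reads as 3634 − 4096 = -462.

111000110010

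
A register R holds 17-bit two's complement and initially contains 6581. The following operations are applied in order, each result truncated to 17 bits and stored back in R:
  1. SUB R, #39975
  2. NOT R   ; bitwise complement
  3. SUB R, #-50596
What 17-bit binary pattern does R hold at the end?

10100100000010101

Start: R = 6581 = 00001100110110101.
R = 6581 − 39975 = -33394 = 10111110110001110
R = NOT 10111110110001110 = 01000001001110001 = 33393
R = 33393 − (-50596) = 83989; wraps to -47083 = 10100100000010101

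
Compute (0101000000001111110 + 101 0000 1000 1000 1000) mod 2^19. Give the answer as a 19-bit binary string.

1111000100100000110

  0101000000001111110
+ 1010000100010001000
= 1111000100100000110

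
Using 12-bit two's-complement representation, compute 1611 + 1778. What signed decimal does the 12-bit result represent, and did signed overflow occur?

-707; overflow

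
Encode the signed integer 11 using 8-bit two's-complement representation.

00001011

11 is non-negative, so write it directly in 8 bits: 00001011.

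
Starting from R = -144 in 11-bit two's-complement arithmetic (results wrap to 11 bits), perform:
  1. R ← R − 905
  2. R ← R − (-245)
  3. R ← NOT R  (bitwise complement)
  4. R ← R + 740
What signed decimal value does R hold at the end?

-505

Start: R = -144 = 11101110000.
R = -144 − 905 = -1049; wraps to 999 = 01111100111
R = 999 − (-245) = 1244; wraps to -804 = 10011011100
R = NOT 10011011100 = 01100100011 = 803
R = 803 + 740 = 1543; wraps to -505 = 11000000111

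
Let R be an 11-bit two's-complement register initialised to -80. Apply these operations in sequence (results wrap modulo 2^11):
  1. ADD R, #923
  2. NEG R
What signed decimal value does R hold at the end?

-843

Start: R = -80 = 11110110000.
R = -80 + 923 = 843 = 01101001011
R = −(843) = -843 = 10010110101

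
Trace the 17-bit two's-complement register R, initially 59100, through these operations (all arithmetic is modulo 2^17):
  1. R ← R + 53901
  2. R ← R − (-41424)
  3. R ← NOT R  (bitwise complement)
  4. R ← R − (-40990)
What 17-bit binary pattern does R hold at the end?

00100010011100100

Start: R = 59100 = 01110011011011100.
R = 59100 + 53901 = 113001; wraps to -18071 = 11011100101101001
R = -18071 − (-41424) = 23353 = 00101101100111001
R = NOT 00101101100111001 = 11010010011000110 = -23354
R = -23354 − (-40990) = 17636 = 00100010011100100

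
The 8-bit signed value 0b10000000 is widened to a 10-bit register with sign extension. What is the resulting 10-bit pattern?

1110000000

MSB of 10000000 is 1; replicate it into the new high bits.
11|10000000 → 1110000000 (still -128).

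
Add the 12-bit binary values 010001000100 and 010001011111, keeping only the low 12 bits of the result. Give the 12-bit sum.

100010100011

  010001000100
+ 010001011111
= 100010100011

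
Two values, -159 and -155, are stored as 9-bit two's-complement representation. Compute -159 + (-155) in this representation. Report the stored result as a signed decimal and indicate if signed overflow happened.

-159 → 101100001
-155 → 101100101
  101100001
+ 101100101
= 011000110  (discard carry-out 1)
Result 011000110: MSB = 0 → value 198.
Both addends are negative but the stored result is non-negative: signed overflow. The true value -159 + (-155) = -314 lies outside [-256, 255].

198; overflow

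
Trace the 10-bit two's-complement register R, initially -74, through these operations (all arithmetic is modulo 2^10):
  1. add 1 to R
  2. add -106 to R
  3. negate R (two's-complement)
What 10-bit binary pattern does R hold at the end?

Start: R = -74 = 1110110110.
R = -74 + 1 = -73 = 1110110111
R = -73 + (-106) = -179 = 1101001101
R = −(-179) = 179 = 0010110011

0010110011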